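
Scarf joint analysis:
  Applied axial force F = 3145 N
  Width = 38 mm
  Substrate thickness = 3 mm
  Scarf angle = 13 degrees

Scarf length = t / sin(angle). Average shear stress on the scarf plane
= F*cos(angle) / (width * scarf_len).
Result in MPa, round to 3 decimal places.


Scarf length = 3 / sin(13 deg) = 13.3362 mm
cos(13 deg) = 0.974370
Shear = 3145 * 0.974370 / (38 * 13.3362)
= 6.047 MPa

6.047


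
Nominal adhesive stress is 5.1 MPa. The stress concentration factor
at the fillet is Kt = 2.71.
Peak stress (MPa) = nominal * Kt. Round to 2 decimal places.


Peak = 5.1 * 2.71 = 13.82 MPa

13.82


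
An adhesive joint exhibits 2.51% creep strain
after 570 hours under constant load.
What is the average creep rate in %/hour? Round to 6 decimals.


Creep rate = strain / time
= 2.51 / 570
= 0.004404 %/h

0.004404


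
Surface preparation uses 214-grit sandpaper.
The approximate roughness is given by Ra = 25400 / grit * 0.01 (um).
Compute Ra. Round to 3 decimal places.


Ra = 25400 / 214 * 0.01
= 254 / 214
= 1.187 um

1.187


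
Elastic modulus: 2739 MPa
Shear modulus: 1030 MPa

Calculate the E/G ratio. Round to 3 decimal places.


E / G = 2739 / 1030 = 2.659

2.659


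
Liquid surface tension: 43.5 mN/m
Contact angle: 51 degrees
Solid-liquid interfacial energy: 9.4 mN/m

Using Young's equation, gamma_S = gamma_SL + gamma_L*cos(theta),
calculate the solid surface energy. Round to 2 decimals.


gamma_S = 9.4 + 43.5 * cos(51)
= 36.78 mN/m

36.78


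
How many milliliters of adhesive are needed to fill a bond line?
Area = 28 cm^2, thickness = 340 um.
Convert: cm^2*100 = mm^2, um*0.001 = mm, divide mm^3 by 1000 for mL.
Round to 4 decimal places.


= (28 * 100) * (340 * 0.001) / 1000
= 0.9520 mL

0.9520


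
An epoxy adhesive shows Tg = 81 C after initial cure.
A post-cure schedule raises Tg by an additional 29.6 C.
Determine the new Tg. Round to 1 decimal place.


New Tg = 81 + 29.6
= 110.6 C

110.6


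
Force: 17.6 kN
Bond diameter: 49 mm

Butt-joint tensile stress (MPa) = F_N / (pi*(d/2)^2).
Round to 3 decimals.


F_N = 17.6 * 1000 = 17600.0 N
A = pi*(24.5)^2 = 1885.7410 mm^2
stress = 17600.0 / 1885.7410 = 9.333 MPa

9.333


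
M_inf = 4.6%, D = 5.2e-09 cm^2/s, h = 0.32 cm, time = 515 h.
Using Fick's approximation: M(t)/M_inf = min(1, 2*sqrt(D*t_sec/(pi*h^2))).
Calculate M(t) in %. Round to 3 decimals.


t = 1854000 s
ratio = min(1, 2*sqrt(5.2e-09*1854000/(pi*0.1024)))
= 0.346228
M(t) = 4.6 * 0.346228 = 1.593%

1.593


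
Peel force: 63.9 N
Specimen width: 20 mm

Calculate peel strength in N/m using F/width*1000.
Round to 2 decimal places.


Peel strength = 63.9 / 20 * 1000 = 3195.00 N/m

3195.00


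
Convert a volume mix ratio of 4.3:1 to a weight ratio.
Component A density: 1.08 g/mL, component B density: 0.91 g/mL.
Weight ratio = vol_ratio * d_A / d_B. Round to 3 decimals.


= 4.3 * 1.08 / 0.91 = 5.103

5.103


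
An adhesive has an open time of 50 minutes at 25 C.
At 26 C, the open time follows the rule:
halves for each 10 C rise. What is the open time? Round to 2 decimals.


Factor = 2^((26-25)/10) = 1.0718
Open time = 50 / 1.0718 = 46.65 min

46.65


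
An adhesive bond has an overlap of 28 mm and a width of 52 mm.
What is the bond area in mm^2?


Bond area = overlap * width
= 28 * 52
= 1456 mm^2

1456


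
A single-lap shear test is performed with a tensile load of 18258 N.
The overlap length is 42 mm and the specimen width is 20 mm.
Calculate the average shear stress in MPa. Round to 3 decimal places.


Shear stress = F / (overlap * width)
= 18258 / (42 * 20)
= 18258 / 840
= 21.736 MPa

21.736


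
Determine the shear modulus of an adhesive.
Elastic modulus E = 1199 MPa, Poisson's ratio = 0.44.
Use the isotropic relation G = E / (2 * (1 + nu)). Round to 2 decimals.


G = 1199 / (2*(1+0.44)) = 1199 / 2.88
= 416.32 MPa

416.32


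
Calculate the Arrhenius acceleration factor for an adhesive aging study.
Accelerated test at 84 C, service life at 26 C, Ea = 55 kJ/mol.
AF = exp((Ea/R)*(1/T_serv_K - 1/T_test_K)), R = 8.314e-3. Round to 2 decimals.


T_test = 357.15 K, T_serv = 299.15 K
Ea/R = 55 / 0.008314 = 6615.35
AF = exp(6615.35 * (1/299.15 - 1/357.15))
= 36.28

36.28


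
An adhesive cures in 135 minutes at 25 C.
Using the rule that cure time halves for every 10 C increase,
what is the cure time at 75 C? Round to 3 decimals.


Factor = 2^((75 - 25) / 10) = 32.0000
Cure time = 135 / 32.0000
= 4.219 minutes

4.219


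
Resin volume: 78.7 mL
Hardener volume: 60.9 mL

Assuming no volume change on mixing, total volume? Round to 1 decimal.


V_total = 78.7 + 60.9 = 139.6 mL

139.6


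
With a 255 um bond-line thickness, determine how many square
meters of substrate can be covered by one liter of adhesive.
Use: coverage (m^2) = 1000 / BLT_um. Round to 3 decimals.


Coverage = 1000 / 255 = 3.922 m^2

3.922


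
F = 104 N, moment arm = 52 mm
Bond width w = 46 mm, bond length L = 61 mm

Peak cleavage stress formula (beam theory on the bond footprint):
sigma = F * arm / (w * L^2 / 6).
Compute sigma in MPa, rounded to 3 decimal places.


sigma = (104 * 52) / (46 * 3721 / 6)
= 5408 * 6 / 171166
= 32448 / 171166
= 0.190 MPa

0.190


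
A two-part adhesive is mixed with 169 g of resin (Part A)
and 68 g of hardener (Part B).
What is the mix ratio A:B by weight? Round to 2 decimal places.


Mix ratio = mass_A / mass_B
= 169 / 68
= 2.49

2.49


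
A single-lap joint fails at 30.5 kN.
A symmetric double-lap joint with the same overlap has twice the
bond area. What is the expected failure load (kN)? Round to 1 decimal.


Double-lap load = 2 * 30.5 = 61.0 kN

61.0


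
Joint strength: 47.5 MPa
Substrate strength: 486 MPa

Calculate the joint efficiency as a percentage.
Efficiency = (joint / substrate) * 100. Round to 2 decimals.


Efficiency = (47.5 / 486) * 100 = 9.77%

9.77


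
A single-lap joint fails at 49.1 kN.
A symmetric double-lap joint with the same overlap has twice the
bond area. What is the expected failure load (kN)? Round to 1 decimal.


Double-lap load = 2 * 49.1 = 98.2 kN

98.2


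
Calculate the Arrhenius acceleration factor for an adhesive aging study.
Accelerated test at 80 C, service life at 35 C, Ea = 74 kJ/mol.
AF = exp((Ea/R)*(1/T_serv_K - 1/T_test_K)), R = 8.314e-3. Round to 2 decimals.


T_test = 353.15 K, T_serv = 308.15 K
Ea/R = 74 / 0.008314 = 8900.65
AF = exp(8900.65 * (1/308.15 - 1/353.15))
= 39.67

39.67


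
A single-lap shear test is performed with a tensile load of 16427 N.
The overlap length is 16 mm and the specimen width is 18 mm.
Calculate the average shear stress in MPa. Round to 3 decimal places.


Shear stress = F / (overlap * width)
= 16427 / (16 * 18)
= 16427 / 288
= 57.038 MPa

57.038


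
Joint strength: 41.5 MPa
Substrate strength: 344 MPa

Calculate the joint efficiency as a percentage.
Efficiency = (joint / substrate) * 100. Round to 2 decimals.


Efficiency = (41.5 / 344) * 100 = 12.06%

12.06


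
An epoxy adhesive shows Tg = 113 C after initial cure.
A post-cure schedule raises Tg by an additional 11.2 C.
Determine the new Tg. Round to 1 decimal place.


New Tg = 113 + 11.2
= 124.2 C

124.2


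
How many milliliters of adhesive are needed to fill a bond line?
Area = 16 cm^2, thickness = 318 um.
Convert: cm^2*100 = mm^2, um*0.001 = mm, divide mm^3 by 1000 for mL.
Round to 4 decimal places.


= (16 * 100) * (318 * 0.001) / 1000
= 0.5088 mL

0.5088


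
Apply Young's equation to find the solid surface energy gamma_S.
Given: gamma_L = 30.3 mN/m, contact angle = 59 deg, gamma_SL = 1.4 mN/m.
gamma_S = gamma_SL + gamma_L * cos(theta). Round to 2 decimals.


theta_rad = 59 * pi/180 = 1.029744
gamma_S = 1.4 + 30.3 * cos(1.029744)
= 17.01 mN/m

17.01


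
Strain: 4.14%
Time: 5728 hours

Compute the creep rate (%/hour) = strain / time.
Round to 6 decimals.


Creep rate = 4.14 / 5728
= 0.000723 %/h

0.000723


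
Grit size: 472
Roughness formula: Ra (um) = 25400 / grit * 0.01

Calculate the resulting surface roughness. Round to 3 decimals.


Ra = 25400 / 472 * 0.01
= 0.538 um

0.538


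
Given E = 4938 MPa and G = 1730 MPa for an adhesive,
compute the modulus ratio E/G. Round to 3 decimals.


E/G ratio = 4938 / 1730 = 2.854

2.854


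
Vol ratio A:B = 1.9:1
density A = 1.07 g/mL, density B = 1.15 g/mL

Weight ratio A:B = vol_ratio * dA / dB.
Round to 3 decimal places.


Weight ratio = 1.9 * 1.07 / 1.15
= 1.768

1.768


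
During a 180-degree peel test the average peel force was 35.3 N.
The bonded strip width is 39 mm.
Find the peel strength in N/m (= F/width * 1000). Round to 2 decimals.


Peel strength = F/width * 1000
= 35.3 / 39 * 1000
= 905.13 N/m

905.13


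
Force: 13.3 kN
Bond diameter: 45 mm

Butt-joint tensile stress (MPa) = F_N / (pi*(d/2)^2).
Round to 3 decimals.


F_N = 13.3 * 1000 = 13300.0 N
A = pi*(22.5)^2 = 1590.4313 mm^2
stress = 13300.0 / 1590.4313 = 8.363 MPa

8.363


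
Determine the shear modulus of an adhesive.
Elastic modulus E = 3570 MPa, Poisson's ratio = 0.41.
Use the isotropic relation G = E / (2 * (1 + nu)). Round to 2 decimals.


G = 3570 / (2*(1+0.41)) = 3570 / 2.82
= 1265.96 MPa

1265.96


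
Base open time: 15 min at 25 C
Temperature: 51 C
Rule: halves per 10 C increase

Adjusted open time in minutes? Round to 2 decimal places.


Acceleration = 2^((51-25)/10) = 6.0629
Open time = 15 / 6.0629 = 2.47 min

2.47


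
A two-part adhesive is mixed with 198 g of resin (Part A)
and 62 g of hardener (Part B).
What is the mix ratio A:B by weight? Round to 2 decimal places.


Mix ratio = mass_A / mass_B
= 198 / 62
= 3.19

3.19


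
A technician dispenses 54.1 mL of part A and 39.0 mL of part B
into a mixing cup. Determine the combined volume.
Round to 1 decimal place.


Combined volume = 54.1 + 39.0
= 93.1 mL

93.1


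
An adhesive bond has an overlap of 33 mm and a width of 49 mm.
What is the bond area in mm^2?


Bond area = overlap * width
= 33 * 49
= 1617 mm^2

1617


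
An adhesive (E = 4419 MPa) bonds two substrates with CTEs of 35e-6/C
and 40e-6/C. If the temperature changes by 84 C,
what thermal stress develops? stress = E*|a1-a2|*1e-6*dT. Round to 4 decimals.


Stress = 4419 * |35 - 40| * 1e-6 * 84
= 1.8560 MPa

1.8560


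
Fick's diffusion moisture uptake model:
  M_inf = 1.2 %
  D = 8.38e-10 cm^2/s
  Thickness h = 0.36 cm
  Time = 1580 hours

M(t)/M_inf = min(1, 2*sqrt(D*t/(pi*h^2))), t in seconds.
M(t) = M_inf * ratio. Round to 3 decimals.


t_sec = 1580 * 3600 = 5688000
ratio = 2*sqrt(8.38e-10*5688000/(pi*0.36^2))
= min(1, 0.216399)
= 0.216399
M(t) = 1.2 * 0.216399 = 0.260 %

0.260


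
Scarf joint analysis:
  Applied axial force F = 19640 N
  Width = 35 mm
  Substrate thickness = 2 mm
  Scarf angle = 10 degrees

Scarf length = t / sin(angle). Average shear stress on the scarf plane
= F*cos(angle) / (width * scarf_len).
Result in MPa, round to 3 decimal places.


Scarf length = 2 / sin(10 deg) = 11.5175 mm
cos(10 deg) = 0.984808
Shear = 19640 * 0.984808 / (35 * 11.5175)
= 47.981 MPa

47.981


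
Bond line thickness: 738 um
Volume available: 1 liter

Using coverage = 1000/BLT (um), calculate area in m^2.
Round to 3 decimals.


1 L = 1e6 mm^3, thickness = 738 um = 0.738 mm
Area = 1e6 / 0.738 mm^2 = (1e6 / 0.738) / 1e6 m^2 = 1000 / 738 m^2
= 1.355 m^2

1.355


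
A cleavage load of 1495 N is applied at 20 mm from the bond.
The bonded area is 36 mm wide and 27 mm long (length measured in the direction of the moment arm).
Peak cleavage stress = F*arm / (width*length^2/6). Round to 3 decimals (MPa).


Moment = 1495 * 20 = 29900 N*mm
Section modulus = 36 * 729 / 6 = 26244 / 6 mm^3
Stress = 29900 / (26244 / 6) = 179400 / 26244
= 6.836 MPa

6.836


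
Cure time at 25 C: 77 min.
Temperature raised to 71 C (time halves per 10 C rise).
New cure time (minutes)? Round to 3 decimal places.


Acceleration factor = 2^(46/10) = 24.2515
New time = 77 / 24.2515 = 3.175 min

3.175


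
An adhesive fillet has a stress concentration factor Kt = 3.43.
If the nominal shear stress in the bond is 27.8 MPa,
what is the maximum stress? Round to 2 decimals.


Max stress = 27.8 * 3.43 = 95.35 MPa

95.35


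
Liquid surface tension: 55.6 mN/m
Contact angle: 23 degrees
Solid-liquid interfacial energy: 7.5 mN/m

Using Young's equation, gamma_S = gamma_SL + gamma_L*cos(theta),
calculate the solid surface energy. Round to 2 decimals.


gamma_S = 7.5 + 55.6 * cos(23)
= 58.68 mN/m

58.68


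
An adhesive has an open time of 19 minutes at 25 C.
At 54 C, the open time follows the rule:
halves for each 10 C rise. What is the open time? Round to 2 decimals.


Factor = 2^((54-25)/10) = 7.4643
Open time = 19 / 7.4643 = 2.55 min

2.55


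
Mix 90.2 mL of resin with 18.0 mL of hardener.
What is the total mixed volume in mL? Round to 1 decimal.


Total = 90.2 + 18.0 = 108.2 mL

108.2


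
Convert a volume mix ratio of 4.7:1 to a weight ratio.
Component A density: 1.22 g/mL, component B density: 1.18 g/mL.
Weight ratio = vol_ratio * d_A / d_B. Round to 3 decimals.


= 4.7 * 1.22 / 1.18 = 4.859

4.859


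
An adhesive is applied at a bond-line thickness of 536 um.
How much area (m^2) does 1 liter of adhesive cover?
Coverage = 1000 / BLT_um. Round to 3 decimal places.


Coverage = 1000 / 536 = 1.866 m^2

1.866


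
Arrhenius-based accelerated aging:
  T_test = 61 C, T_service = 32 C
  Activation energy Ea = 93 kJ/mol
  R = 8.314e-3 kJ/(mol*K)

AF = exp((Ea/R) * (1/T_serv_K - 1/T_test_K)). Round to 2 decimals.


T_test_K = 334.15, T_serv_K = 305.15
AF = exp((93/8.314e-3) * (1/305.15 - 1/334.15))
= 24.08

24.08


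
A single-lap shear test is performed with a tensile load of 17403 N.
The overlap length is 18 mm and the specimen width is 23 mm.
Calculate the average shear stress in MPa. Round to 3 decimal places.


Shear stress = F / (overlap * width)
= 17403 / (18 * 23)
= 17403 / 414
= 42.036 MPa

42.036


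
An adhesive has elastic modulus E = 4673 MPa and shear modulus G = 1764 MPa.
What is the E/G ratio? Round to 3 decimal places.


E/G = 4673 / 1764 = 2.649

2.649


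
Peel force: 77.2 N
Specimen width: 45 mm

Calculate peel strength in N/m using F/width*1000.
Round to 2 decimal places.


Peel strength = 77.2 / 45 * 1000 = 1715.56 N/m

1715.56


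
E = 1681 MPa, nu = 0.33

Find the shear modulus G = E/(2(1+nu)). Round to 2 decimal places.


G = 1681 / (2 * 1.33)
= 631.95 MPa

631.95


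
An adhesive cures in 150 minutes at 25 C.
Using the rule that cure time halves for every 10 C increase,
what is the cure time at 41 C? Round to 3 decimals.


Factor = 2^((41 - 25) / 10) = 3.0314
Cure time = 150 / 3.0314
= 49.482 minutes

49.482


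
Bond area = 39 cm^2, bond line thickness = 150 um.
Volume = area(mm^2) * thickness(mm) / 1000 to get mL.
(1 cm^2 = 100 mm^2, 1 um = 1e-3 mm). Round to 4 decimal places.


area_mm2 = 39 * 100 = 3900
blt_mm = 150 * 1e-3 = 0.15
vol_mm3 = 3900 * 0.15 = 585.0
vol_mL = 585.0 / 1000 = 0.5850 mL

0.5850


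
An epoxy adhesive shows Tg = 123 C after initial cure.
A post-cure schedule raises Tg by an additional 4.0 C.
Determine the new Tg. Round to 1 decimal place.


New Tg = 123 + 4.0
= 127.0 C

127.0


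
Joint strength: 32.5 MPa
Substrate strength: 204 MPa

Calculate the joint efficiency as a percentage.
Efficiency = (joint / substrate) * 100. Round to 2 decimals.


Efficiency = (32.5 / 204) * 100 = 15.93%

15.93


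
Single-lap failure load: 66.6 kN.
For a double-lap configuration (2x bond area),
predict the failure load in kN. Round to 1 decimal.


Failure load = 66.6 * 2 = 133.2 kN

133.2


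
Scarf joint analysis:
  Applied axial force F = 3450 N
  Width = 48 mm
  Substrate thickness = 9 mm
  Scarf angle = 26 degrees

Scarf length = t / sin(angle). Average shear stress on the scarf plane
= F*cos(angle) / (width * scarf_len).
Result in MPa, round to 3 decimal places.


Scarf length = 9 / sin(26 deg) = 20.5305 mm
cos(26 deg) = 0.898794
Shear = 3450 * 0.898794 / (48 * 20.5305)
= 3.147 MPa

3.147


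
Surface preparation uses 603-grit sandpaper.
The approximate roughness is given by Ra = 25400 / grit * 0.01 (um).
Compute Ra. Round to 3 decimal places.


Ra = 25400 / 603 * 0.01
= 254 / 603
= 0.421 um

0.421


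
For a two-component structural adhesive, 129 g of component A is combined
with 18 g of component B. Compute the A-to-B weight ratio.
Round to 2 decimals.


Weight ratio A:B = 129 / 18
= 7.17

7.17


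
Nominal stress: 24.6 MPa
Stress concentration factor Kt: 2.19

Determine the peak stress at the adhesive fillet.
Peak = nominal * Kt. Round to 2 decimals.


Peak stress = 24.6 * 2.19
= 53.87 MPa

53.87


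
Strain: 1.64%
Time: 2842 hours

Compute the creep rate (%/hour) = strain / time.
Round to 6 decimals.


Creep rate = 1.64 / 2842
= 0.000577 %/h

0.000577


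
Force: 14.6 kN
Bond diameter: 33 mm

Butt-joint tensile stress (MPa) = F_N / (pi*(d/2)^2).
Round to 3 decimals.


F_N = 14.6 * 1000 = 14600.0 N
A = pi*(16.5)^2 = 855.2986 mm^2
stress = 14600.0 / 855.2986 = 17.070 MPa

17.070


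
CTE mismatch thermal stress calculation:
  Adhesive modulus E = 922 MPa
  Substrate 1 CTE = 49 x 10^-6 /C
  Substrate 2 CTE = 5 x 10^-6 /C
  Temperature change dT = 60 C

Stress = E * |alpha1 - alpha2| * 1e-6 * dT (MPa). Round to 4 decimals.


delta_alpha = |49 - 5| = 44 x 10^-6/C
Stress = 922 * 44e-6 * 60
= 2.4341 MPa

2.4341


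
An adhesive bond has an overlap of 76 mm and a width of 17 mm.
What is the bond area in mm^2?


Bond area = overlap * width
= 76 * 17
= 1292 mm^2

1292


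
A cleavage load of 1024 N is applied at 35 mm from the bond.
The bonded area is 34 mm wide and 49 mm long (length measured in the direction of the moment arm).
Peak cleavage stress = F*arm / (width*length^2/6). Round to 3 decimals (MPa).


Moment = 1024 * 35 = 35840 N*mm
Section modulus = 34 * 2401 / 6 = 81634 / 6 mm^3
Stress = 35840 / (81634 / 6) = 215040 / 81634
= 2.634 MPa

2.634


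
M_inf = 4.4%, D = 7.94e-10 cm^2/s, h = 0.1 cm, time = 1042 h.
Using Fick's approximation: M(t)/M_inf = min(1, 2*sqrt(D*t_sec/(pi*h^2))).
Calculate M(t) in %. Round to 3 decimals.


t = 3751200 s
ratio = min(1, 2*sqrt(7.94e-10*3751200/(pi*0.0100)))
= 0.615815
M(t) = 4.4 * 0.615815 = 2.710%

2.710


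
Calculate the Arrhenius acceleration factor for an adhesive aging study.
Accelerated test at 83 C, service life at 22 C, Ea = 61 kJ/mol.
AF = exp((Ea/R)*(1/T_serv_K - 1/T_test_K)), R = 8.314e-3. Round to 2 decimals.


T_test = 356.15 K, T_serv = 295.15 K
Ea/R = 61 / 0.008314 = 7337.02
AF = exp(7337.02 * (1/295.15 - 1/356.15))
= 70.65

70.65


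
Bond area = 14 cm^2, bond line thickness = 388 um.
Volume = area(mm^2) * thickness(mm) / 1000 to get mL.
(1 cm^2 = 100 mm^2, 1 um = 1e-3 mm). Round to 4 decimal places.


area_mm2 = 14 * 100 = 1400
blt_mm = 388 * 1e-3 = 0.388
vol_mm3 = 1400 * 0.388 = 543.2
vol_mL = 543.2 / 1000 = 0.5432 mL

0.5432


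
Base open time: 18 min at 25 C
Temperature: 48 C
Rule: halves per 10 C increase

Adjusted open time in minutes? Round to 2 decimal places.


Acceleration = 2^((48-25)/10) = 4.9246
Open time = 18 / 4.9246 = 3.66 min

3.66


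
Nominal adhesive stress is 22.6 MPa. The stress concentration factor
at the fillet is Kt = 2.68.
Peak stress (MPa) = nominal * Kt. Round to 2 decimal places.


Peak = 22.6 * 2.68 = 60.57 MPa

60.57


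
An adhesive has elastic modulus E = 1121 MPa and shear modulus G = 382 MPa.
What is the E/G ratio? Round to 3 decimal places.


E/G = 1121 / 382 = 2.935

2.935


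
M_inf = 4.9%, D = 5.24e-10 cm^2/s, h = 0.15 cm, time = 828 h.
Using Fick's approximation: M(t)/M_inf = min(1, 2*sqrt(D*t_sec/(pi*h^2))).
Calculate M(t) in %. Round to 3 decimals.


t = 2980800 s
ratio = min(1, 2*sqrt(5.24e-10*2980800/(pi*0.0225)))
= 0.297301
M(t) = 4.9 * 0.297301 = 1.457%

1.457


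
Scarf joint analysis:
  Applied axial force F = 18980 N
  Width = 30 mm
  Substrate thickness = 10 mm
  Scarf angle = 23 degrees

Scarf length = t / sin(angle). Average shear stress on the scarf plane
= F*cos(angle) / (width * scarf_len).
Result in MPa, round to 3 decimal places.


Scarf length = 10 / sin(23 deg) = 25.5930 mm
cos(23 deg) = 0.920505
Shear = 18980 * 0.920505 / (30 * 25.5930)
= 22.755 MPa

22.755


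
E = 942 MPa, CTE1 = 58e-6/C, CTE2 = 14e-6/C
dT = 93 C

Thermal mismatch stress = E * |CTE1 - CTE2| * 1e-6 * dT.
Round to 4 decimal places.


= 942 * 44e-6 * 93
= 3.8547 MPa

3.8547


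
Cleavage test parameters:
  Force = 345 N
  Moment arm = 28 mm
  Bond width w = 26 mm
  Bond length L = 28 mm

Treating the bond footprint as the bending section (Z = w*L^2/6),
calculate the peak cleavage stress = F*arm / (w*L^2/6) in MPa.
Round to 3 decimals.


M = 345 * 28 = 9660 N*mm
Z = 26 * 28^2 / 6 = 20384 / 6 mm^3
sigma = M / Z = 6 * 9660 / 20384 = 57960 / 20384
= 2.843 MPa

2.843


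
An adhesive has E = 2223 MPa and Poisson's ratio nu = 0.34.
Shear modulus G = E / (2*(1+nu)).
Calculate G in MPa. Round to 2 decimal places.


G = 2223 / (2*(1+0.34))
= 2223 / 2.68
= 829.48 MPa

829.48


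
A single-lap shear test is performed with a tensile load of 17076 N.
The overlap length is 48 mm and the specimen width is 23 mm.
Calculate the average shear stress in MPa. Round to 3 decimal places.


Shear stress = F / (overlap * width)
= 17076 / (48 * 23)
= 17076 / 1104
= 15.467 MPa

15.467


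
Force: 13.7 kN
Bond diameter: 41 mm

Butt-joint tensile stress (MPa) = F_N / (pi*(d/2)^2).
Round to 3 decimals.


F_N = 13.7 * 1000 = 13700.0 N
A = pi*(20.5)^2 = 1320.2543 mm^2
stress = 13700.0 / 1320.2543 = 10.377 MPa

10.377


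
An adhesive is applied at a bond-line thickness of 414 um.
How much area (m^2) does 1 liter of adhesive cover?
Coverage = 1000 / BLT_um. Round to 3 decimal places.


Coverage = 1000 / 414 = 2.415 m^2

2.415


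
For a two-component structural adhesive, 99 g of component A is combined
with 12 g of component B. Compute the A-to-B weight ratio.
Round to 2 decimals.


Weight ratio A:B = 99 / 12
= 8.25

8.25


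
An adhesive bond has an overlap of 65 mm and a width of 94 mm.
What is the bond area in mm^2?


Bond area = overlap * width
= 65 * 94
= 6110 mm^2

6110


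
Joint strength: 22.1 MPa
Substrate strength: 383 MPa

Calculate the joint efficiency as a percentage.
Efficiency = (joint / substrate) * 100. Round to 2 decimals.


Efficiency = (22.1 / 383) * 100 = 5.77%

5.77


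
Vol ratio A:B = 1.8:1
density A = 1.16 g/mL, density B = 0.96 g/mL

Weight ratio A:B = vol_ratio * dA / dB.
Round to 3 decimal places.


Weight ratio = 1.8 * 1.16 / 0.96
= 2.175

2.175


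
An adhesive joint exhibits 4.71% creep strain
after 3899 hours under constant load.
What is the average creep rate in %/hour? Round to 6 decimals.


Creep rate = strain / time
= 4.71 / 3899
= 0.001208 %/h

0.001208


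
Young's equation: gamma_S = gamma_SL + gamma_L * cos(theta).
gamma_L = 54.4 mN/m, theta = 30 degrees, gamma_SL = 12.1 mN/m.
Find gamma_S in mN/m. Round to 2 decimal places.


cos(30 deg) = 0.866025
gamma_S = 12.1 + 54.4 * 0.866025
= 59.21 mN/m

59.21


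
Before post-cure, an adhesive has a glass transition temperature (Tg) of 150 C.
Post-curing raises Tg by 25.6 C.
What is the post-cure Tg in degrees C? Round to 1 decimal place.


Tg_post = Tg_base + delta_Tg
= 150 + 25.6
= 175.6 C

175.6


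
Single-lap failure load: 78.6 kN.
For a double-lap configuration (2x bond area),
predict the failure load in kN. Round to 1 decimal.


Failure load = 78.6 * 2 = 157.2 kN

157.2


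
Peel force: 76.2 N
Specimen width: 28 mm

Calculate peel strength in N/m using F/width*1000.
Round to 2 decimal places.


Peel strength = 76.2 / 28 * 1000 = 2721.43 N/m

2721.43


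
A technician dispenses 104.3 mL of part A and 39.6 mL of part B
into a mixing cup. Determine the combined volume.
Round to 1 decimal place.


Combined volume = 104.3 + 39.6
= 143.9 mL

143.9


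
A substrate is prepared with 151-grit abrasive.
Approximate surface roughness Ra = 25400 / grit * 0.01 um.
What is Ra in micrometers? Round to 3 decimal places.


Ra = 25400 / 151 * 0.01 = 1.682 um

1.682


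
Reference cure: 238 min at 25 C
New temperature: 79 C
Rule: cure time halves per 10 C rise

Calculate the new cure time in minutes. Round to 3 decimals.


factor = 2^((79-25)/10) = 42.2243
t_new = 238 / 42.2243 = 5.637 min

5.637


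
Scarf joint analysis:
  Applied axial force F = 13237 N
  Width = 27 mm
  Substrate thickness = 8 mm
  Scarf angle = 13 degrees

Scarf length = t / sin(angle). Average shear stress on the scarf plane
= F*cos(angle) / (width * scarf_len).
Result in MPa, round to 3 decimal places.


Scarf length = 8 / sin(13 deg) = 35.5633 mm
cos(13 deg) = 0.974370
Shear = 13237 * 0.974370 / (27 * 35.5633)
= 13.432 MPa

13.432


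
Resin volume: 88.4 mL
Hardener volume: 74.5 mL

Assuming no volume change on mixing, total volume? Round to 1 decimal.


V_total = 88.4 + 74.5 = 162.9 mL

162.9


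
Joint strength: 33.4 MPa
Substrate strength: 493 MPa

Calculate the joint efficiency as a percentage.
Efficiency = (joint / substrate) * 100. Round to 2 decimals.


Efficiency = (33.4 / 493) * 100 = 6.77%

6.77


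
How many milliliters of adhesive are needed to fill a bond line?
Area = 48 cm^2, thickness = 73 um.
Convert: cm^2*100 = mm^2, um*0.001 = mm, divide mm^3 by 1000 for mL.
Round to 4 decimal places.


= (48 * 100) * (73 * 0.001) / 1000
= 0.3504 mL

0.3504


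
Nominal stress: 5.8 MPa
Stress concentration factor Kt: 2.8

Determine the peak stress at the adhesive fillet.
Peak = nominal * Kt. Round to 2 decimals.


Peak stress = 5.8 * 2.8
= 16.24 MPa

16.24


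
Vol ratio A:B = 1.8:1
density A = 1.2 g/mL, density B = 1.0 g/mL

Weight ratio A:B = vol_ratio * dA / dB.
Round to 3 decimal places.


Weight ratio = 1.8 * 1.2 / 1.0
= 2.160

2.160


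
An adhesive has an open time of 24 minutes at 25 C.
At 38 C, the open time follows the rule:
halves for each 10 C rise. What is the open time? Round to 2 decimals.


Factor = 2^((38-25)/10) = 2.4623
Open time = 24 / 2.4623 = 9.75 min

9.75


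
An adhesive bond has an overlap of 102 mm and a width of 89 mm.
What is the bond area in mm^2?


Bond area = overlap * width
= 102 * 89
= 9078 mm^2

9078


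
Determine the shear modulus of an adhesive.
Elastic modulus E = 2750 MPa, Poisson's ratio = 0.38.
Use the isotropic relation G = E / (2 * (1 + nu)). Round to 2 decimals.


G = 2750 / (2*(1+0.38)) = 2750 / 2.76
= 996.38 MPa

996.38


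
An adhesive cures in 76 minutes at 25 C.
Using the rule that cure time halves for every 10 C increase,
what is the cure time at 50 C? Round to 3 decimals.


Factor = 2^((50 - 25) / 10) = 5.6569
Cure time = 76 / 5.6569
= 13.435 minutes

13.435


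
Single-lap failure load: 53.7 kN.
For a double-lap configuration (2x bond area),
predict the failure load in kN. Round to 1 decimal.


Failure load = 53.7 * 2 = 107.4 kN

107.4


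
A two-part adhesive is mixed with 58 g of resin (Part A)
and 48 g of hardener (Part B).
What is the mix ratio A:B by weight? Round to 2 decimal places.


Mix ratio = mass_A / mass_B
= 58 / 48
= 1.21

1.21


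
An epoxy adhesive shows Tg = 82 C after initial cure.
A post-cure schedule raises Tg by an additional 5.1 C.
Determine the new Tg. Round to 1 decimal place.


New Tg = 82 + 5.1
= 87.1 C

87.1


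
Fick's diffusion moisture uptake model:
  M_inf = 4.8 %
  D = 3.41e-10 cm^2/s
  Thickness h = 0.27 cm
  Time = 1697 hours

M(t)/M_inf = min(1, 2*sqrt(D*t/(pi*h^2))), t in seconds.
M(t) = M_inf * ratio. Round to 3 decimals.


t_sec = 1697 * 3600 = 6109200
ratio = 2*sqrt(3.41e-10*6109200/(pi*0.27^2))
= min(1, 0.190748)
= 0.190748
M(t) = 4.8 * 0.190748 = 0.916 %

0.916


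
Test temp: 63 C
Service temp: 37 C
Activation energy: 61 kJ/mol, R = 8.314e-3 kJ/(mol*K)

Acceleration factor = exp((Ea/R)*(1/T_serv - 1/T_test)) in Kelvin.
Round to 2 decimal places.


AF = exp((61/0.008314)*(1/310.15 - 1/336.15))
= 6.23

6.23


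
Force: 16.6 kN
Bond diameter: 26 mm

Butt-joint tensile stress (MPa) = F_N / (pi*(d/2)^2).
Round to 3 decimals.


F_N = 16.6 * 1000 = 16600.0 N
A = pi*(13.0)^2 = 530.9292 mm^2
stress = 16600.0 / 530.9292 = 31.266 MPa

31.266


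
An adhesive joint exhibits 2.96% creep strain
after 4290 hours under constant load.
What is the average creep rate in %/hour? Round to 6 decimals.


Creep rate = strain / time
= 2.96 / 4290
= 0.000690 %/h

0.000690


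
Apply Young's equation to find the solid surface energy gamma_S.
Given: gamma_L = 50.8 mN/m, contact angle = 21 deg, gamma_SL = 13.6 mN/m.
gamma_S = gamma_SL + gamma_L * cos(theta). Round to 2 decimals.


theta_rad = 21 * pi/180 = 0.366519
gamma_S = 13.6 + 50.8 * cos(0.366519)
= 61.03 mN/m

61.03


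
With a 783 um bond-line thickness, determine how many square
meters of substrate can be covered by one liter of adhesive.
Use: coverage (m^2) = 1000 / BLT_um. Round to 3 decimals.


Coverage = 1000 / 783 = 1.277 m^2

1.277


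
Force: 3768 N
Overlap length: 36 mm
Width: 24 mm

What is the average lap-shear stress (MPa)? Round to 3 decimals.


Average shear stress = F / (overlap * width)
= 3768 / (36 * 24)
= 4.361 MPa

4.361


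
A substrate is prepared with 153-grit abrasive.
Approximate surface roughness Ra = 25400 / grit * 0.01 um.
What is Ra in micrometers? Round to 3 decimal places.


Ra = 25400 / 153 * 0.01 = 1.660 um

1.660


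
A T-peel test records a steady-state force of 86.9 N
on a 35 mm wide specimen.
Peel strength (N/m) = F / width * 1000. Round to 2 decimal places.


Peel strength = 86.9 / 35 * 1000
= 2482.86 N/m

2482.86


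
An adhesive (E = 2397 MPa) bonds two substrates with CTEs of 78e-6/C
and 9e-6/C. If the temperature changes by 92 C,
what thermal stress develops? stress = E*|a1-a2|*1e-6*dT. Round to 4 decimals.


Stress = 2397 * |78 - 9| * 1e-6 * 92
= 15.2162 MPa

15.2162


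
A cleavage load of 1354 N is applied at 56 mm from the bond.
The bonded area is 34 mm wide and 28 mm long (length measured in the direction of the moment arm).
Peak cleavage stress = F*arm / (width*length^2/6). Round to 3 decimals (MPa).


Moment = 1354 * 56 = 75824 N*mm
Section modulus = 34 * 784 / 6 = 26656 / 6 mm^3
Stress = 75824 / (26656 / 6) = 454944 / 26656
= 17.067 MPa

17.067


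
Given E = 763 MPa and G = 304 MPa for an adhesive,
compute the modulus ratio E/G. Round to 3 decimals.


E/G ratio = 763 / 304 = 2.510

2.510


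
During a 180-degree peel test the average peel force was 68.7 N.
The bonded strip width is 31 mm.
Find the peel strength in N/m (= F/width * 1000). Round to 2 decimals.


Peel strength = F/width * 1000
= 68.7 / 31 * 1000
= 2216.13 N/m

2216.13


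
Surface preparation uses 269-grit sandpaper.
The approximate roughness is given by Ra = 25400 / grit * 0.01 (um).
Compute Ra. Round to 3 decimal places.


Ra = 25400 / 269 * 0.01
= 254 / 269
= 0.944 um

0.944


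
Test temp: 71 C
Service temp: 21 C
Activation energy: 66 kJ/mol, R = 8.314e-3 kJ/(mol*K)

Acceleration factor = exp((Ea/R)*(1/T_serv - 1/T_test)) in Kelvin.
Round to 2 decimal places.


AF = exp((66/0.008314)*(1/294.15 - 1/344.15))
= 50.45

50.45


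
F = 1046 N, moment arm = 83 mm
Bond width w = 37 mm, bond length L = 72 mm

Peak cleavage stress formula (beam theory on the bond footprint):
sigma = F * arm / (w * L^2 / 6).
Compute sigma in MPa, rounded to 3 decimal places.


sigma = (1046 * 83) / (37 * 5184 / 6)
= 86818 * 6 / 191808
= 520908 / 191808
= 2.716 MPa

2.716


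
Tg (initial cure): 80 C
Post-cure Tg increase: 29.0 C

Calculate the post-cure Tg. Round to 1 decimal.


Post-cure Tg = 80 + 29.0 = 109.0 C

109.0


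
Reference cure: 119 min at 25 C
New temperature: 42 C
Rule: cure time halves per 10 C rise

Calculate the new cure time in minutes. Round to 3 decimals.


factor = 2^((42-25)/10) = 3.2490
t_new = 119 / 3.2490 = 36.627 min

36.627


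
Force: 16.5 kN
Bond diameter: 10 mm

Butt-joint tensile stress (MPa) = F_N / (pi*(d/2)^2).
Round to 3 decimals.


F_N = 16.5 * 1000 = 16500.0 N
A = pi*(5.0)^2 = 78.5398 mm^2
stress = 16500.0 / 78.5398 = 210.085 MPa

210.085


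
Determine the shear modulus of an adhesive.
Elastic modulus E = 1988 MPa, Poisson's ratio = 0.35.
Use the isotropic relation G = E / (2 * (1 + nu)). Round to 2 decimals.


G = 1988 / (2*(1+0.35)) = 1988 / 2.70
= 736.30 MPa

736.30


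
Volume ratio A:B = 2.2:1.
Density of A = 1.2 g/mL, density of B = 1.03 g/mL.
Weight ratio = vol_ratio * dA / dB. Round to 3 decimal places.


Wt ratio = 2.2 * 1.2 / 1.03
= 2.563

2.563


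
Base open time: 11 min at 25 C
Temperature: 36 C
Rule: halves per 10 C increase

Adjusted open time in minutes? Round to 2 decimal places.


Acceleration = 2^((36-25)/10) = 2.1435
Open time = 11 / 2.1435 = 5.13 min

5.13


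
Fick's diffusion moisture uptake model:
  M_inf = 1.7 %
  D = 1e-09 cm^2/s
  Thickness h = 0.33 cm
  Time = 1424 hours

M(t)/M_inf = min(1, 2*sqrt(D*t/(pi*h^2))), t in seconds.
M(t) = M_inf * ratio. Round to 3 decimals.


t_sec = 1424 * 3600 = 5126400
ratio = 2*sqrt(1e-09*5126400/(pi*0.33^2))
= min(1, 0.244820)
= 0.244820
M(t) = 1.7 * 0.244820 = 0.416 %

0.416


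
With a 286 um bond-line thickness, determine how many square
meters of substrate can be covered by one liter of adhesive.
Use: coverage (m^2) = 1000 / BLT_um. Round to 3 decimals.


Coverage = 1000 / 286 = 3.497 m^2

3.497


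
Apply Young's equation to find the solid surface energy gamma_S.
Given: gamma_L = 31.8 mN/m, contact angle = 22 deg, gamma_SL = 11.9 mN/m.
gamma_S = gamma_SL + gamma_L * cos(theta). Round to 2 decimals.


theta_rad = 22 * pi/180 = 0.383972
gamma_S = 11.9 + 31.8 * cos(0.383972)
= 41.38 mN/m

41.38


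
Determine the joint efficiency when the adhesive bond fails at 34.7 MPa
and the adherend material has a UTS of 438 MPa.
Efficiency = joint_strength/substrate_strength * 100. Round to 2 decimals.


Joint efficiency = 34.7 / 438 * 100
= 7.92%

7.92


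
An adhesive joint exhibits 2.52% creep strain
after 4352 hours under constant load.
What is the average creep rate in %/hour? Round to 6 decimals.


Creep rate = strain / time
= 2.52 / 4352
= 0.000579 %/h

0.000579


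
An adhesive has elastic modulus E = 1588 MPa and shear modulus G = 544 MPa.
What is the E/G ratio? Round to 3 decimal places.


E/G = 1588 / 544 = 2.919

2.919


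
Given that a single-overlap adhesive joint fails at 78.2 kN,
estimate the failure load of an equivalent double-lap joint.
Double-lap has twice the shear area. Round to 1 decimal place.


Double-lap factor = 2
Expected load = 78.2 * 2 = 156.4 kN

156.4


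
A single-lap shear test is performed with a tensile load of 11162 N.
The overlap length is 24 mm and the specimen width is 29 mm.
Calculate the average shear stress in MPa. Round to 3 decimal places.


Shear stress = F / (overlap * width)
= 11162 / (24 * 29)
= 11162 / 696
= 16.037 MPa

16.037


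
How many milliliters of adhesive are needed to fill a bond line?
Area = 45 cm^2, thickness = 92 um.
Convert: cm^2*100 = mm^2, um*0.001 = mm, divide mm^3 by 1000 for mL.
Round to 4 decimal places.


= (45 * 100) * (92 * 0.001) / 1000
= 0.4140 mL

0.4140


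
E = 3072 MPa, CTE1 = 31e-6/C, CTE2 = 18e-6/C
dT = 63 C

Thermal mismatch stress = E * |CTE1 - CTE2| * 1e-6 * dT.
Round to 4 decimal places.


= 3072 * 13e-6 * 63
= 2.5160 MPa

2.5160


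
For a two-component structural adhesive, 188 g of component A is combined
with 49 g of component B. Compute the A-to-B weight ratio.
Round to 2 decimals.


Weight ratio A:B = 188 / 49
= 3.84

3.84


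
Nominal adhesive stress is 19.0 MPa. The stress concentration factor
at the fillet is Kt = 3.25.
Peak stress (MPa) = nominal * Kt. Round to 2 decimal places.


Peak = 19.0 * 3.25 = 61.75 MPa

61.75


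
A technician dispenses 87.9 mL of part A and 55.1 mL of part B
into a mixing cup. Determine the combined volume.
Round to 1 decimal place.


Combined volume = 87.9 + 55.1
= 143.0 mL

143.0


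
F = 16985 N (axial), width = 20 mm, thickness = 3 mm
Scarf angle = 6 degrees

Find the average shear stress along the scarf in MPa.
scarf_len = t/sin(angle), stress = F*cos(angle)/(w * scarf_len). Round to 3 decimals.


scarf_len = 3/sin(6 deg) = 28.7003
cos(6 deg) = 0.994522
stress = 16985*0.994522/(20*28.7003) = 29.428 MPa

29.428


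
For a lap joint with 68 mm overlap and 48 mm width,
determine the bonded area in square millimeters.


Area = 68 * 48 = 3264 mm^2

3264


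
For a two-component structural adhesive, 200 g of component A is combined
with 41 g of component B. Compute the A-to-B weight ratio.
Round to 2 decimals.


Weight ratio A:B = 200 / 41
= 4.88

4.88


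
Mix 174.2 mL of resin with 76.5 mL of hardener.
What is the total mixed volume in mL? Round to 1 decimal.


Total = 174.2 + 76.5 = 250.7 mL

250.7


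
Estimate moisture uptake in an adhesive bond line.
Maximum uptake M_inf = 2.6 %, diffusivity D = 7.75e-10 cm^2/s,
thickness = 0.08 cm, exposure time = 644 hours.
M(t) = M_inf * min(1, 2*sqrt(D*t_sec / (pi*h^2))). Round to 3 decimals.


Convert time: 644 h = 2318400 s
ratio = min(1, 2*sqrt(7.75e-10*2318400/(pi*0.08^2)))
= 0.597875
M(t) = 2.6 * 0.597875 = 1.554%

1.554


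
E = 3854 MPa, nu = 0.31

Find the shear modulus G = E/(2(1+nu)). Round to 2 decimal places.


G = 3854 / (2 * 1.31)
= 1470.99 MPa

1470.99


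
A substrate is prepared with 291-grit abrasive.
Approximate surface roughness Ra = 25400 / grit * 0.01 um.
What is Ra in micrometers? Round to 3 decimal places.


Ra = 25400 / 291 * 0.01 = 0.873 um

0.873


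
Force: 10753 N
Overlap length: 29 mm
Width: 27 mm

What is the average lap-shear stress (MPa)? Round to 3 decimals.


Average shear stress = F / (overlap * width)
= 10753 / (29 * 27)
= 13.733 MPa

13.733


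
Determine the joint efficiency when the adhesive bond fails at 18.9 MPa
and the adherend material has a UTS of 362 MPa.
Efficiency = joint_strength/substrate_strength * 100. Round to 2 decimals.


Joint efficiency = 18.9 / 362 * 100
= 5.22%

5.22


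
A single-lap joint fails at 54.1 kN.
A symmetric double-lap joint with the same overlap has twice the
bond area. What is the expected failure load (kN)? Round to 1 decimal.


Double-lap load = 2 * 54.1 = 108.2 kN

108.2


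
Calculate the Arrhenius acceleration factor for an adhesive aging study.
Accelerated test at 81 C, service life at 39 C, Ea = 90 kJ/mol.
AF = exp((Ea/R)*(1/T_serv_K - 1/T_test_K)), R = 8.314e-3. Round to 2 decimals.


T_test = 354.15 K, T_serv = 312.15 K
Ea/R = 90 / 0.008314 = 10825.11
AF = exp(10825.11 * (1/312.15 - 1/354.15))
= 61.11

61.11


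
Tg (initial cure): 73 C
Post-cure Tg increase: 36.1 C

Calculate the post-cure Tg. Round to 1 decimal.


Post-cure Tg = 73 + 36.1 = 109.1 C

109.1


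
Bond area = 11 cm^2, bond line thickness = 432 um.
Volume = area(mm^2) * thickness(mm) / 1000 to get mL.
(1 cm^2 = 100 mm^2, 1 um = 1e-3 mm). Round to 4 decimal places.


area_mm2 = 11 * 100 = 1100
blt_mm = 432 * 1e-3 = 0.432
vol_mm3 = 1100 * 0.432 = 475.2
vol_mL = 475.2 / 1000 = 0.4752 mL

0.4752


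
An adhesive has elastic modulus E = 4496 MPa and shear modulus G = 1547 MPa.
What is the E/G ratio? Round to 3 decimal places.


E/G = 4496 / 1547 = 2.906

2.906


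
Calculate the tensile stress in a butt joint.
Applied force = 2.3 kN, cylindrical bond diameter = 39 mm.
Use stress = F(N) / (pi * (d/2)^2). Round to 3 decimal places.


A = pi * 19.5^2 = 1194.5906 mm^2
sigma = 2300.0 / 1194.5906 = 1.925 MPa

1.925


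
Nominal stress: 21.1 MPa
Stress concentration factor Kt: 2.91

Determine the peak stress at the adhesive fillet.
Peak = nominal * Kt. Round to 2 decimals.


Peak stress = 21.1 * 2.91
= 61.40 MPa

61.40
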